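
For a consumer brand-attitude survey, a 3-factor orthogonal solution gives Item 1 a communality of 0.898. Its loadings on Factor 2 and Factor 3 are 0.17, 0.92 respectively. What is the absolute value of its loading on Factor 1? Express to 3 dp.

Under orthogonal rotation h² = Σλ², so λ_Factor 1² = h² − (0.8753) = 0.898 − 0.8753 = 0.0227.
|λ| = √0.0227 = 0.1507.

0.151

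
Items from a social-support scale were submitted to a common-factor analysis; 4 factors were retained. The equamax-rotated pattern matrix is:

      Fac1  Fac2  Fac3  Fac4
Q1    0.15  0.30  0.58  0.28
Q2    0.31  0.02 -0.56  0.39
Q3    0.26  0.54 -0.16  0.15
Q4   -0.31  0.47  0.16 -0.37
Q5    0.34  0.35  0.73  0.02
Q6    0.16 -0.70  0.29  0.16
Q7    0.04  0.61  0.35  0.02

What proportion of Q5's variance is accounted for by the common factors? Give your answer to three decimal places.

h² = 0.34² + 0.35² + 0.73² + 0.02² = 0.1156 + 0.1225 + 0.5329 + 0.0004 = 0.7714

0.771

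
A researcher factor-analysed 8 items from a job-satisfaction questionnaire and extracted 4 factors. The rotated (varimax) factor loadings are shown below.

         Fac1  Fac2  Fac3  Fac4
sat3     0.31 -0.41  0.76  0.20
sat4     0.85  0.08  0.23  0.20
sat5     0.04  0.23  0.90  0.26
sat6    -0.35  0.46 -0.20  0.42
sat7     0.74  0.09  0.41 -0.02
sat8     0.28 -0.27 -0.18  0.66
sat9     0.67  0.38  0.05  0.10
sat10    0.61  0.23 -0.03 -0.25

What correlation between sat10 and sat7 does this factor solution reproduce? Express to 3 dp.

0.465

r̂ = Σ λ_i·λ_j across factors = (0.61)(0.74) + (0.23)(0.09) + (-0.03)(0.41) + (-0.25)(-0.02)
  = +0.4514 +0.0207 -0.0123 +0.0050 = 0.4648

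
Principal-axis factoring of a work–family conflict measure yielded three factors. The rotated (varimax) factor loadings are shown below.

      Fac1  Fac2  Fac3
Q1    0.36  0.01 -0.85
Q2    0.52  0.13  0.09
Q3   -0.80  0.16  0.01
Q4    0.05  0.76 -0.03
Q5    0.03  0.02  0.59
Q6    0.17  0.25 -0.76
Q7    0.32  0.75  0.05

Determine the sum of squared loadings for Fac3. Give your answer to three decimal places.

1.660

SS loadings for Fac3 = (-0.85)² + 0.09² + 0.01² + (-0.03)² + 0.59² + (-0.76)² + 0.05² = 0.7225 + 0.0081 + 0.0001 + 0.0009 + 0.3481 + 0.5776 + 0.0025 = 1.6598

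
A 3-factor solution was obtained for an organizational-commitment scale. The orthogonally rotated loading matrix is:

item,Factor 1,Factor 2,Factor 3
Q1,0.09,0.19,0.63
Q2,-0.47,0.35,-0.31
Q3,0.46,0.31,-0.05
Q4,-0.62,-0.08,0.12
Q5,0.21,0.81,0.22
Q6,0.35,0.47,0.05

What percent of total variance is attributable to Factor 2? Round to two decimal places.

18.97%

SS loadings for Factor 2 = 0.19² + 0.35² + 0.31² + (-0.08)² + 0.81² + 0.47² = 1.1381
With 6 standardized items, total variance = 6. Proportion = 1.1381/6 = 0.1897 → 18.97%.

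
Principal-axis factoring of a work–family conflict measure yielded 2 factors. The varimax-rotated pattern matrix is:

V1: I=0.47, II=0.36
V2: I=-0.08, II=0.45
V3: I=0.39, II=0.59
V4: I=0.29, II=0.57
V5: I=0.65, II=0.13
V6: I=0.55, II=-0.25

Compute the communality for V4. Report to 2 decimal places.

0.41

h² = 0.29² + 0.57² = 0.0841 + 0.3249 = 0.4090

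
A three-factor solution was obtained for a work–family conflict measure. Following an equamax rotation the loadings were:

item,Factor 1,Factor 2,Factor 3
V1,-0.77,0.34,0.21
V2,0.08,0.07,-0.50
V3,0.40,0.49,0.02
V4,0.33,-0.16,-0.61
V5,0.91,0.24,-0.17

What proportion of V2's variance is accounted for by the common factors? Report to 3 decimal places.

h² = 0.08² + 0.07² + (-0.50)² = 0.0064 + 0.0049 + 0.2500 = 0.2613

0.261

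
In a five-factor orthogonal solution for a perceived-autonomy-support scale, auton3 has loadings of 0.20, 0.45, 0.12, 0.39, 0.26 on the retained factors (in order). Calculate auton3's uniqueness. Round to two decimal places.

0.52

h² = 0.20² + 0.45² + 0.12² + 0.39² + 0.26² = 0.0400 + 0.2025 + 0.0144 + 0.1521 + 0.0676 = 0.4766
Uniqueness u² = 1 − h² = 1 − 0.4766 = 0.5234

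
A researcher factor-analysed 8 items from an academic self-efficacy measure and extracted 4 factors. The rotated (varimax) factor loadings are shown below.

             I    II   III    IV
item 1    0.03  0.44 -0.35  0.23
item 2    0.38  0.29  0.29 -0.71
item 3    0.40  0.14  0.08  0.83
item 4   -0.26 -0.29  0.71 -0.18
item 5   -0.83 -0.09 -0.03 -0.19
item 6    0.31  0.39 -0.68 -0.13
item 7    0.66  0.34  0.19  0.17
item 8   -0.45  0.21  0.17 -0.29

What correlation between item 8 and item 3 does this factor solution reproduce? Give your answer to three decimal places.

-0.378

r̂ = Σ λ_i·λ_j across factors = (-0.45)(0.40) + (0.21)(0.14) + (0.17)(0.08) + (-0.29)(0.83)
  = -0.1800 +0.0294 +0.0136 -0.2407 = -0.3777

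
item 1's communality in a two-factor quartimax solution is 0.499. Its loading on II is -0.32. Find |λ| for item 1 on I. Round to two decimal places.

0.63

Under orthogonal rotation h² = Σλ², so λ_I² = h² − (0.1024) = 0.499 − 0.1024 = 0.3966.
|λ| = √0.3966 = 0.6298.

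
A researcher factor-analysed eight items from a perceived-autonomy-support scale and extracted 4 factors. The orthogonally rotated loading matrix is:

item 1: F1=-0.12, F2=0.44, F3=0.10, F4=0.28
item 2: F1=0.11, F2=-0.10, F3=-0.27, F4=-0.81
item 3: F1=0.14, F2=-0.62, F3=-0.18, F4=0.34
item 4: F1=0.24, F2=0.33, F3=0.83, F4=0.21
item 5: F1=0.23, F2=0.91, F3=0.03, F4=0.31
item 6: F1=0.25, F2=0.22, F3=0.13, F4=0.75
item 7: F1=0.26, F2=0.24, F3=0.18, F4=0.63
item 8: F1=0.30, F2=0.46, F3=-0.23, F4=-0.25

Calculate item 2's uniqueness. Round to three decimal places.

h² = 0.11² + (-0.10)² + (-0.27)² + (-0.81)² = 0.0121 + 0.0100 + 0.0729 + 0.6561 = 0.7511
Uniqueness u² = 1 − h² = 1 − 0.7511 = 0.2489

0.249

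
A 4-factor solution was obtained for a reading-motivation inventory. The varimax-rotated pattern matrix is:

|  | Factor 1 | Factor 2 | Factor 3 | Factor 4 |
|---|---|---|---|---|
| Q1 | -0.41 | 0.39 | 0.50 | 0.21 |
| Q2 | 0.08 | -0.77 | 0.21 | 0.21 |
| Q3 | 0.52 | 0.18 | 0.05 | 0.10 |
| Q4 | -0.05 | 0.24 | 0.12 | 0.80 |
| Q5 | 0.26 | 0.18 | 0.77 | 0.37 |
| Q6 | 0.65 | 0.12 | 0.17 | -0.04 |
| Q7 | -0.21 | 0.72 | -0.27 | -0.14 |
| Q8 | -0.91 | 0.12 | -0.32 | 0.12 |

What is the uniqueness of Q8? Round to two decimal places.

h² = (-0.91)² + 0.12² + (-0.32)² + 0.12² = 0.8281 + 0.0144 + 0.1024 + 0.0144 = 0.9593
Uniqueness u² = 1 − h² = 1 − 0.9593 = 0.0407

0.04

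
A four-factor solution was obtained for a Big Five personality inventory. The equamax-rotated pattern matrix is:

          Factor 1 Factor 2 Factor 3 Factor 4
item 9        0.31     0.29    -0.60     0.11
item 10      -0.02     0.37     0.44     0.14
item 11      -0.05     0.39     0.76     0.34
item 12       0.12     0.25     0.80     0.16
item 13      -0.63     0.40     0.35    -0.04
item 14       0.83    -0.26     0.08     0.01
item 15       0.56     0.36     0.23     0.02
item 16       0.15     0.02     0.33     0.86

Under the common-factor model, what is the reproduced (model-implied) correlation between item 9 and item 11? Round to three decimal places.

r̂ = Σ λ_i·λ_j across factors = (0.31)(-0.05) + (0.29)(0.39) + (-0.60)(0.76) + (0.11)(0.34)
  = -0.0155 +0.1131 -0.4560 +0.0374 = -0.3210

-0.321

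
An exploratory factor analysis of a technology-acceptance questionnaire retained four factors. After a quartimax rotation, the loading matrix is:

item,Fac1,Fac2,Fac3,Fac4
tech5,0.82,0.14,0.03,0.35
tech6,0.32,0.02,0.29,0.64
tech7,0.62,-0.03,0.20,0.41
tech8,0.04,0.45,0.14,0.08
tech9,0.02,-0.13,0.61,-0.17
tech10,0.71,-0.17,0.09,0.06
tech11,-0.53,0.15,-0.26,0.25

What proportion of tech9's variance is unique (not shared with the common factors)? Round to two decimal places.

h² = 0.02² + (-0.13)² + 0.61² + (-0.17)² = 0.0004 + 0.0169 + 0.3721 + 0.0289 = 0.4183
Uniqueness u² = 1 − h² = 1 − 0.4183 = 0.5817

0.58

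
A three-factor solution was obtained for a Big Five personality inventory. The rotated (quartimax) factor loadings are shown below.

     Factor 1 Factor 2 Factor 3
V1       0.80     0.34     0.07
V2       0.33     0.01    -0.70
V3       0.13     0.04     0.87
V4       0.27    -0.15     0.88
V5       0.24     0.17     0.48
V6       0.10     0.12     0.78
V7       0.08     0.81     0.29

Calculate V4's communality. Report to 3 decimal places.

h² = 0.27² + (-0.15)² + 0.88² = 0.0729 + 0.0225 + 0.7744 = 0.8698

0.870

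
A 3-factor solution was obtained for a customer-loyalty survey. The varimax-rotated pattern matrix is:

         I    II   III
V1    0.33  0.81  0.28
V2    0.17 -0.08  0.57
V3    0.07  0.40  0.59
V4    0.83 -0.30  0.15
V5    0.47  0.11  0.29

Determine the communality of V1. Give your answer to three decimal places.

h² = 0.33² + 0.81² + 0.28² = 0.1089 + 0.6561 + 0.0784 = 0.8434

0.843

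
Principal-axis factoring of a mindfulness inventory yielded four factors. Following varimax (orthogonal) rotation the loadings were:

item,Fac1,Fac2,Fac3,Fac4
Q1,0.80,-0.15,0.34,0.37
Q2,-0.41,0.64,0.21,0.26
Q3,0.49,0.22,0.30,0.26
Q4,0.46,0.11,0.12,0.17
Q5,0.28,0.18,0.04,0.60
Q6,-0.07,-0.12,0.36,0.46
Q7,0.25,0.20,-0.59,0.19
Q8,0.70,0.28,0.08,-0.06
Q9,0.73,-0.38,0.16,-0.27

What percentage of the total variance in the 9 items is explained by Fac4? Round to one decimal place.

10.9%

SS loadings for Fac4 = 0.37² + 0.26² + 0.26² + 0.17² + 0.60² + 0.46² + 0.19² + (-0.06)² + (-0.27)² = 0.9852
With 9 standardized items, total variance = 9. Proportion = 0.9852/9 = 0.1095 → 10.95%.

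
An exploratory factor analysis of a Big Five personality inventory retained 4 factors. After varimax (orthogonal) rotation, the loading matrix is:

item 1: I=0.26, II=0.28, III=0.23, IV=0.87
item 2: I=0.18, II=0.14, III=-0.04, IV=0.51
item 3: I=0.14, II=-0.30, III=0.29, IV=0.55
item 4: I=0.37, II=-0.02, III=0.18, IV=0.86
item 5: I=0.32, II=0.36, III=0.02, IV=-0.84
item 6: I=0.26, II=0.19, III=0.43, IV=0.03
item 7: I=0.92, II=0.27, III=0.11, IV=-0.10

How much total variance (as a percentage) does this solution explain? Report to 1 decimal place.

Communalities: 0.9558, 0.3137, 0.4962, 0.9093, 0.9380, 0.2895, 0.9414; Σh² = 4.8439.
Total variance with 7 standardized items is 7, so the solution explains 4.8439/7 = 0.6920 = 69.20%.

69.2%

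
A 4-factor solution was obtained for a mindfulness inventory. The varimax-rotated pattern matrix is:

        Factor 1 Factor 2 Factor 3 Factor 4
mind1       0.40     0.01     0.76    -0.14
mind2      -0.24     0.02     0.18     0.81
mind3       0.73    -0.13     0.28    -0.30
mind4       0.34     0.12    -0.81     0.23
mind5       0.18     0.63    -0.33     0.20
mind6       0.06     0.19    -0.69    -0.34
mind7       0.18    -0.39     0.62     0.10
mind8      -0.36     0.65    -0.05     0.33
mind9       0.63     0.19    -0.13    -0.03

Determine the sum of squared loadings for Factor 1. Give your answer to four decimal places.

1.4610

SS loadings for Factor 1 = 0.40² + (-0.24)² + 0.73² + 0.34² + 0.18² + 0.06² + 0.18² + (-0.36)² + 0.63² = 0.1600 + 0.0576 + 0.5329 + 0.1156 + 0.0324 + 0.0036 + 0.0324 + 0.1296 + 0.3969 = 1.4610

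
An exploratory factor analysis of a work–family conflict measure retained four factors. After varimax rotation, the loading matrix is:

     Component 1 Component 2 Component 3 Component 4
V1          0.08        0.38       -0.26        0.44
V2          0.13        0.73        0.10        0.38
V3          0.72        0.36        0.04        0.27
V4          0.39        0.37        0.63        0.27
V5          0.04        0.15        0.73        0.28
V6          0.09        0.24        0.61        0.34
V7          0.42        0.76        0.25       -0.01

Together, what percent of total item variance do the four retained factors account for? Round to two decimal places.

Communalities: 0.4120, 0.7042, 0.7225, 0.7588, 0.6354, 0.5534, 0.8166; Σh² = 4.6029.
Total variance with 7 standardized items is 7, so the solution explains 4.6029/7 = 0.6576 = 65.76%.

65.76%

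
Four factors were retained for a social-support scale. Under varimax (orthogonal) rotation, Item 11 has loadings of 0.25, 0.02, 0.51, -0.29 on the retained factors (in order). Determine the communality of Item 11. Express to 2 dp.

h² = 0.25² + 0.02² + 0.51² + (-0.29)² = 0.0625 + 0.0004 + 0.2601 + 0.0841 = 0.4071

0.41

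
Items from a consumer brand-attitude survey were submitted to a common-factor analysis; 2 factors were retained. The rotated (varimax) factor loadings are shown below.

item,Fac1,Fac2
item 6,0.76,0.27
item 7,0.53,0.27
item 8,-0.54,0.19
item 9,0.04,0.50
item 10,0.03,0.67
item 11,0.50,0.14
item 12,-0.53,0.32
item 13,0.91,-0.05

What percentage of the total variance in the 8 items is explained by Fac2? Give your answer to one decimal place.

SS loadings for Fac2 = 0.27² + 0.27² + 0.19² + 0.50² + 0.67² + 0.14² + 0.32² + (-0.05)² = 1.0053
With 8 standardized items, total variance = 8. Proportion = 1.0053/8 = 0.1257 → 12.57%.

12.6%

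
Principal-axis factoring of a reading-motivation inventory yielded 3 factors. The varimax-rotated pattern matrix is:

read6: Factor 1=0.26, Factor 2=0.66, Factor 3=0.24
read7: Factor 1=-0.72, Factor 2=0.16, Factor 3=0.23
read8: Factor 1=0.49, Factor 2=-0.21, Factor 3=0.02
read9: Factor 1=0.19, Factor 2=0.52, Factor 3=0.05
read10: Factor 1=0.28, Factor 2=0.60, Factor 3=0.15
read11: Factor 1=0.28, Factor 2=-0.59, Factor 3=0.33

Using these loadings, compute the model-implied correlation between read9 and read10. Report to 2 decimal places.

r̂ = Σ λ_i·λ_j across factors = (0.19)(0.28) + (0.52)(0.60) + (0.05)(0.15)
  = +0.0532 +0.3120 +0.0075 = 0.3727

0.37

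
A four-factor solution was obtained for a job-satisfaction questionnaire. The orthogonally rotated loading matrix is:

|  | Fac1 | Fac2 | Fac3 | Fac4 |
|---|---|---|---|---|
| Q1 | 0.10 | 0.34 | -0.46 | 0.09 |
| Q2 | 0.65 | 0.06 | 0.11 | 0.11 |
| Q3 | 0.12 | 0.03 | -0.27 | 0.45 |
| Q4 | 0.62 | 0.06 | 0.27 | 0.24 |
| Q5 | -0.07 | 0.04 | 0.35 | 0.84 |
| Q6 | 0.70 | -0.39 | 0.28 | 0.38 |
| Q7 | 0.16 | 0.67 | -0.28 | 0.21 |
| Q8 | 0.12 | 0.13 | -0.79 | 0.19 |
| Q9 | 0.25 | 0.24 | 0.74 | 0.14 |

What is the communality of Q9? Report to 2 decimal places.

0.69

h² = 0.25² + 0.24² + 0.74² + 0.14² = 0.0625 + 0.0576 + 0.5476 + 0.0196 = 0.6873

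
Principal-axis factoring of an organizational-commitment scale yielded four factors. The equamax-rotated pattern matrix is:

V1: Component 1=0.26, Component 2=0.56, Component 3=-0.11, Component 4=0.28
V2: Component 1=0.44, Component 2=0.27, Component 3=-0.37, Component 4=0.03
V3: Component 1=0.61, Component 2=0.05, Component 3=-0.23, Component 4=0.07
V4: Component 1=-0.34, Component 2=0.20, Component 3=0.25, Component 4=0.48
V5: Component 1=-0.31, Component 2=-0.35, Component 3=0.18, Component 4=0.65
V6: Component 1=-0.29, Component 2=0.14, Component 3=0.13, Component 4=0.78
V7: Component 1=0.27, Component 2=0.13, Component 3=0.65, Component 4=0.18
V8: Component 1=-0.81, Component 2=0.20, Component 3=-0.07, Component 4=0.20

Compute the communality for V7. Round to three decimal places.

h² = 0.27² + 0.13² + 0.65² + 0.18² = 0.0729 + 0.0169 + 0.4225 + 0.0324 = 0.5447

0.545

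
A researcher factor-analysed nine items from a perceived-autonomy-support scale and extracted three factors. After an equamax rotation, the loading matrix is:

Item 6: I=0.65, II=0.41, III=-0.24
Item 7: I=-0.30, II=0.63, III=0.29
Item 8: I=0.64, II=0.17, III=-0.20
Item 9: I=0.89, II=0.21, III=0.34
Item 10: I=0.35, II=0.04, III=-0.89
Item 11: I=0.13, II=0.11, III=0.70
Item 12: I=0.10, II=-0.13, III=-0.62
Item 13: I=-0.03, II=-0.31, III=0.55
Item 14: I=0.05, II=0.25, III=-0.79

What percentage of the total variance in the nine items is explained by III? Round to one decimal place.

SS loadings for III = (-0.24)² + 0.29² + (-0.20)² + 0.34² + (-0.89)² + 0.70² + (-0.62)² + 0.55² + (-0.79)² = 2.8904
With 9 standardized items, total variance = 9. Proportion = 2.8904/9 = 0.3212 → 32.12%.

32.1%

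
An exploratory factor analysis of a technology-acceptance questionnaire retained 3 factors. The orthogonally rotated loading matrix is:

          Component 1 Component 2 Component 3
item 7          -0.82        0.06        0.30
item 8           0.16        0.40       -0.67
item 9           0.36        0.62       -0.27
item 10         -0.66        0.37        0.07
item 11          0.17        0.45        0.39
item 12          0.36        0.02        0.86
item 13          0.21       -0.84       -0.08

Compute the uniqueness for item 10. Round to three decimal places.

0.423

h² = (-0.66)² + 0.37² + 0.07² = 0.4356 + 0.1369 + 0.0049 = 0.5774
Uniqueness u² = 1 − h² = 1 − 0.5774 = 0.4226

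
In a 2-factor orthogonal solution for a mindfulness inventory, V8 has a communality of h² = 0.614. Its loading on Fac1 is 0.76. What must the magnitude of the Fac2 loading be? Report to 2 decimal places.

0.19

Under orthogonal rotation h² = Σλ², so λ_Fac2² = h² − (0.5776) = 0.614 − 0.5776 = 0.0364.
|λ| = √0.0364 = 0.1908.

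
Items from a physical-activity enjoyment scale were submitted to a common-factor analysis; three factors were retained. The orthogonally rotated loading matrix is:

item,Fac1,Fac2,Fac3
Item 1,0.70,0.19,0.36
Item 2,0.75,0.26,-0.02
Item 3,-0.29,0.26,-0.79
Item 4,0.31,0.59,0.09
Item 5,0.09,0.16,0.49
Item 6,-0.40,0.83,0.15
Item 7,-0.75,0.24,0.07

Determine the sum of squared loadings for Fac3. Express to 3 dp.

1.030

SS loadings for Fac3 = 0.36² + (-0.02)² + (-0.79)² + 0.09² + 0.49² + 0.15² + 0.07² = 0.1296 + 0.0004 + 0.6241 + 0.0081 + 0.2401 + 0.0225 + 0.0049 = 1.0297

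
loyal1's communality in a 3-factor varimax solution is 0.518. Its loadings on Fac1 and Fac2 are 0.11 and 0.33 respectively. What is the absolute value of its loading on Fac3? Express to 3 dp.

0.630

Under orthogonal rotation h² = Σλ², so λ_Fac3² = h² − (0.1210) = 0.518 − 0.1210 = 0.3970.
|λ| = √0.3970 = 0.6301.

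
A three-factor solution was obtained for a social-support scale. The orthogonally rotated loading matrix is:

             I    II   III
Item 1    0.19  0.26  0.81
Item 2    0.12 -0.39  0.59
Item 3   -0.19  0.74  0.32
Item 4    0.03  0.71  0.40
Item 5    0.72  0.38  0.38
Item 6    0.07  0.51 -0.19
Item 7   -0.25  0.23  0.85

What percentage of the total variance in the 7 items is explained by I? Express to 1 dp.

9.6%

SS loadings for I = 0.19² + 0.12² + (-0.19)² + 0.03² + 0.72² + 0.07² + (-0.25)² = 0.6733
With 7 standardized items, total variance = 7. Proportion = 0.6733/7 = 0.0962 → 9.62%.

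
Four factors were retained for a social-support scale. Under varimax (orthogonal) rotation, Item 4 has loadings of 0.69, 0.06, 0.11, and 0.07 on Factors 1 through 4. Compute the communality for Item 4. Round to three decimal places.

h² = 0.69² + 0.06² + 0.11² + 0.07² = 0.4761 + 0.0036 + 0.0121 + 0.0049 = 0.4967

0.497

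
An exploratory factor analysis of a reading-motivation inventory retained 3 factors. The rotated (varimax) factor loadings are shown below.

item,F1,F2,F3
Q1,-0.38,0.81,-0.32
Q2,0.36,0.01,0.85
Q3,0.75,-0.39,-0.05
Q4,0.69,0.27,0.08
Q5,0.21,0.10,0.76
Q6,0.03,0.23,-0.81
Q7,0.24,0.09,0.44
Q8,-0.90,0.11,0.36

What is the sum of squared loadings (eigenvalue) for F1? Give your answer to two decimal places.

SS loadings for F1 = (-0.38)² + 0.36² + 0.75² + 0.69² + 0.21² + 0.03² + 0.24² + (-0.90)² = 0.1444 + 0.1296 + 0.5625 + 0.4761 + 0.0441 + 0.0009 + 0.0576 + 0.8100 = 2.2252

2.23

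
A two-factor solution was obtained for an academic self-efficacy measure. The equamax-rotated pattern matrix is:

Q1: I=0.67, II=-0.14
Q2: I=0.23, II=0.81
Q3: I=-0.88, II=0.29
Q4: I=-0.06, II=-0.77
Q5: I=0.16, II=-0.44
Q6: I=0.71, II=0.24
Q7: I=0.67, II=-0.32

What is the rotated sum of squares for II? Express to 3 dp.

SS loadings for II = (-0.14)² + 0.81² + 0.29² + (-0.77)² + (-0.44)² + 0.24² + (-0.32)² = 0.0196 + 0.6561 + 0.0841 + 0.5929 + 0.1936 + 0.0576 + 0.1024 = 1.7063

1.706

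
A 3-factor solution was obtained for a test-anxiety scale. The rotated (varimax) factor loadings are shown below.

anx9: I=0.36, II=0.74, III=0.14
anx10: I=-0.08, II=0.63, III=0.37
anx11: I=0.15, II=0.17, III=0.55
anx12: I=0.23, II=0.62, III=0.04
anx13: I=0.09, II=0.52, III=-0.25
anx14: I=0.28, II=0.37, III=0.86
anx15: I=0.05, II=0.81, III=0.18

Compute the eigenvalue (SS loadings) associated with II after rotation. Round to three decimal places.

SS loadings for II = 0.74² + 0.63² + 0.17² + 0.62² + 0.52² + 0.37² + 0.81² = 0.5476 + 0.3969 + 0.0289 + 0.3844 + 0.2704 + 0.1369 + 0.6561 = 2.4212

2.421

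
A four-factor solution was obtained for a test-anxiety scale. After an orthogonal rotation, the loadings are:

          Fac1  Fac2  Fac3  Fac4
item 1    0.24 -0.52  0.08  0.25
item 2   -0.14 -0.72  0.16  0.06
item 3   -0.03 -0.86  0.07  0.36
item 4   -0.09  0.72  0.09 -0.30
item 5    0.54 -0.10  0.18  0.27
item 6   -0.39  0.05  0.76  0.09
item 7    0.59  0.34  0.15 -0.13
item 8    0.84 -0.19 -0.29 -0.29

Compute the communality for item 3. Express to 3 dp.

0.875

h² = (-0.03)² + (-0.86)² + 0.07² + 0.36² = 0.0009 + 0.7396 + 0.0049 + 0.1296 = 0.8750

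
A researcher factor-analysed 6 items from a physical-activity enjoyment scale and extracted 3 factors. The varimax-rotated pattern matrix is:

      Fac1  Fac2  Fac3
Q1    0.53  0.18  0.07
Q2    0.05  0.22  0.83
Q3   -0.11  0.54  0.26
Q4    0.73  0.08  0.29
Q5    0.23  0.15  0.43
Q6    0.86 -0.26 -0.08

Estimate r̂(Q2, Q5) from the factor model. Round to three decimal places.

r̂ = Σ λ_i·λ_j across factors = (0.05)(0.23) + (0.22)(0.15) + (0.83)(0.43)
  = +0.0115 +0.0330 +0.3569 = 0.4014

0.401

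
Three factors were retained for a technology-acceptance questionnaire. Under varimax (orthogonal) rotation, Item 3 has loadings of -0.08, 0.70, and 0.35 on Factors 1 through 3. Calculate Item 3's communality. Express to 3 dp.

0.619

h² = (-0.08)² + 0.70² + 0.35² = 0.0064 + 0.4900 + 0.1225 = 0.6189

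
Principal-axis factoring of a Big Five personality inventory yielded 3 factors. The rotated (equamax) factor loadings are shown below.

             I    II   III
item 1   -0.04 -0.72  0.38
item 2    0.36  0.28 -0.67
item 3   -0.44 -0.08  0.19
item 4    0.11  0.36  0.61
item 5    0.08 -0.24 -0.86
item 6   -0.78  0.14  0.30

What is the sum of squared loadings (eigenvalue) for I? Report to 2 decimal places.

SS loadings for I = (-0.04)² + 0.36² + (-0.44)² + 0.11² + 0.08² + (-0.78)² = 0.0016 + 0.1296 + 0.1936 + 0.0121 + 0.0064 + 0.6084 = 0.9517

0.95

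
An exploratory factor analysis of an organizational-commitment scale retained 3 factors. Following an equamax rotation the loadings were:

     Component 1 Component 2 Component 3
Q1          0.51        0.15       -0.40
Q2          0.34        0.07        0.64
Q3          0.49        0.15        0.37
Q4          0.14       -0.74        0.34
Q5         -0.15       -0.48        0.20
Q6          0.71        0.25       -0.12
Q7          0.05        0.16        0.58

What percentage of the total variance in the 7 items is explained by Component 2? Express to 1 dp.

13.1%

SS loadings for Component 2 = 0.15² + 0.07² + 0.15² + (-0.74)² + (-0.48)² + 0.25² + 0.16² = 0.9160
With 7 standardized items, total variance = 7. Proportion = 0.9160/7 = 0.1309 → 13.09%.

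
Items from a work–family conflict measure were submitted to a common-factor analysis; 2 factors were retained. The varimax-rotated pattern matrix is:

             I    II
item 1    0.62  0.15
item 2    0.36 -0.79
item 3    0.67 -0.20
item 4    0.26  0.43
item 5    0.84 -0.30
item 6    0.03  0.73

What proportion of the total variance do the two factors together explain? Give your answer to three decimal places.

0.539

Communalities: 0.4069, 0.7537, 0.4889, 0.2525, 0.7956, 0.5338; Σh² = 3.2314.
Total variance with 6 standardized items is 6, so the solution explains 3.2314/6 = 0.5386.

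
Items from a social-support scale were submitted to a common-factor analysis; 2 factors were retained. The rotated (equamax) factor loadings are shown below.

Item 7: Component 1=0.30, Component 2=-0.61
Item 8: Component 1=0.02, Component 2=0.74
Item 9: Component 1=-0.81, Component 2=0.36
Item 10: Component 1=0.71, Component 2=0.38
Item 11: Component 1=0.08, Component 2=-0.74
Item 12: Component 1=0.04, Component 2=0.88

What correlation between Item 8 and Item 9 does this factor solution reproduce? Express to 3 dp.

r̂ = Σ λ_i·λ_j across factors = (0.02)(-0.81) + (0.74)(0.36)
  = -0.0162 +0.2664 = 0.2502

0.250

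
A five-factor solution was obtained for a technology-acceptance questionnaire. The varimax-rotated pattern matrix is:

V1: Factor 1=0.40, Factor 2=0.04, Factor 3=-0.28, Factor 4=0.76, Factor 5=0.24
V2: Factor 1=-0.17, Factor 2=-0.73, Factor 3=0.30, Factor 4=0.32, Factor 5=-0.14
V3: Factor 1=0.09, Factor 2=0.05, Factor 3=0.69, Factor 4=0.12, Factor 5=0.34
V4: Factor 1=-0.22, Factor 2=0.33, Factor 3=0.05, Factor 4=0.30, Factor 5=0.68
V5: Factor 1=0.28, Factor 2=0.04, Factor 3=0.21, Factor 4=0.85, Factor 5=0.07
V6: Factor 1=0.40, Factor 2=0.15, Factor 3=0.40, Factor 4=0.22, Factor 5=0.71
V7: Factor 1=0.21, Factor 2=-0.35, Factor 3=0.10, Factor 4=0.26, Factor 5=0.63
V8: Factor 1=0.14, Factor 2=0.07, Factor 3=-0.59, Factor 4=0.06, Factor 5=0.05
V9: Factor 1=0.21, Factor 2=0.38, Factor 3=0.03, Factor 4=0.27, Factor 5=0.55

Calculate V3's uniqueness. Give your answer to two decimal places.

h² = 0.09² + 0.05² + 0.69² + 0.12² + 0.34² = 0.0081 + 0.0025 + 0.4761 + 0.0144 + 0.1156 = 0.6167
Uniqueness u² = 1 − h² = 1 − 0.6167 = 0.3833

0.38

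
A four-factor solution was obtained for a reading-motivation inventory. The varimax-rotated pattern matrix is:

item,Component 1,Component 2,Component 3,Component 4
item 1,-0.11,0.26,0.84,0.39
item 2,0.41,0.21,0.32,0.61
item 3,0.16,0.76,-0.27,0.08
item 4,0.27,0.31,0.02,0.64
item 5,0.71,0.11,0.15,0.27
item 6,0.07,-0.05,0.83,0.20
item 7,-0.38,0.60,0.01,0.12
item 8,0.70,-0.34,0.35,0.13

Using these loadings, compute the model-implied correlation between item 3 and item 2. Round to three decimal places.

r̂ = Σ λ_i·λ_j across factors = (0.16)(0.41) + (0.76)(0.21) + (-0.27)(0.32) + (0.08)(0.61)
  = +0.0656 +0.1596 -0.0864 +0.0488 = 0.1876

0.188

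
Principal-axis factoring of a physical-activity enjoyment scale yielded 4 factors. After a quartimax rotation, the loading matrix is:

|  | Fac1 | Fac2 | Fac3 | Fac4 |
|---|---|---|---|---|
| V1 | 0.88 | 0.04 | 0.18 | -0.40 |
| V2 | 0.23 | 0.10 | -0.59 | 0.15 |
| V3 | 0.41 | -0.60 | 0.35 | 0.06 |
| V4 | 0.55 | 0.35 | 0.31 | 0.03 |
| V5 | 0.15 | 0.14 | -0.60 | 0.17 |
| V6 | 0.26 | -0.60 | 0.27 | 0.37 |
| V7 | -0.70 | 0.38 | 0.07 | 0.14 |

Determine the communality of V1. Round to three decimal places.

0.968

h² = 0.88² + 0.04² + 0.18² + (-0.40)² = 0.7744 + 0.0016 + 0.0324 + 0.1600 = 0.9684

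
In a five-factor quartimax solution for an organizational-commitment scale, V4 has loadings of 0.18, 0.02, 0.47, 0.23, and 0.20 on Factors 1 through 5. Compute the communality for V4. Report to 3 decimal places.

h² = 0.18² + 0.02² + 0.47² + 0.23² + 0.20² = 0.0324 + 0.0004 + 0.2209 + 0.0529 + 0.0400 = 0.3466

0.347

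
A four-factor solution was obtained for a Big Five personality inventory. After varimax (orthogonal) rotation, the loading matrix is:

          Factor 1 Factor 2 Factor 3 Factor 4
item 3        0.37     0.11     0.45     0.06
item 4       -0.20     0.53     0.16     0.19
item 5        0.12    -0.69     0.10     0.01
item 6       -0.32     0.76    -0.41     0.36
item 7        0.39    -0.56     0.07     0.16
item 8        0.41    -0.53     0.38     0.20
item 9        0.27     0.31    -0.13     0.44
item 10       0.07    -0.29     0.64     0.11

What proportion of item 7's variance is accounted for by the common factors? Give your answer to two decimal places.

0.50

h² = 0.39² + (-0.56)² + 0.07² + 0.16² = 0.1521 + 0.3136 + 0.0049 + 0.0256 = 0.4962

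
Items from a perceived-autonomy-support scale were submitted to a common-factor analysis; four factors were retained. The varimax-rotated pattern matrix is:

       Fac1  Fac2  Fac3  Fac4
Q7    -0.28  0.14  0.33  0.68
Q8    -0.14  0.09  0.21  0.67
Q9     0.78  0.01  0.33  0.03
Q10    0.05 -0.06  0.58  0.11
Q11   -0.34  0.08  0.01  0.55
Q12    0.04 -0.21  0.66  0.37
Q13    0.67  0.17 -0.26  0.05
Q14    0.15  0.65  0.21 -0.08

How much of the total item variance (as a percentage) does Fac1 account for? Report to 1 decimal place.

16.2%

SS loadings for Fac1 = (-0.28)² + (-0.14)² + 0.78² + 0.05² + (-0.34)² + 0.04² + 0.67² + 0.15² = 1.2975
With 8 standardized items, total variance = 8. Proportion = 1.2975/8 = 0.1622 → 16.22%.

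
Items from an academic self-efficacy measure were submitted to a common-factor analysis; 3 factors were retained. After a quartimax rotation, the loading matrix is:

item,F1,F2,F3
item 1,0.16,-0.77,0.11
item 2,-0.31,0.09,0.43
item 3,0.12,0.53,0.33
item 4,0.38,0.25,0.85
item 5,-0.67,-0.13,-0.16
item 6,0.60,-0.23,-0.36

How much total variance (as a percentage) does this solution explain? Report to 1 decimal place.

54.8%

Communalities: 0.6306, 0.2891, 0.4042, 0.9294, 0.4914, 0.5425; Σh² = 3.2872.
Total variance with 6 standardized items is 6, so the solution explains 3.2872/6 = 0.5479 = 54.79%.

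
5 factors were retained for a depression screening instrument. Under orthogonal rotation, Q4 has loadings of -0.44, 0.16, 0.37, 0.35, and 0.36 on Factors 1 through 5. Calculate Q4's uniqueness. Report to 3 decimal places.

h² = (-0.44)² + 0.16² + 0.37² + 0.35² + 0.36² = 0.1936 + 0.0256 + 0.1369 + 0.1225 + 0.1296 = 0.6082
Uniqueness u² = 1 − h² = 1 − 0.6082 = 0.3918

0.392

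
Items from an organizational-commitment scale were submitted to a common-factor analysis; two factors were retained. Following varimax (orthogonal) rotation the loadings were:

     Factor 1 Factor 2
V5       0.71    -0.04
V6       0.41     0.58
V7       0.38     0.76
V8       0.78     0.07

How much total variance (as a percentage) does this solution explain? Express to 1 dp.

SS loadings by factor: 1.4250, 0.9205; total = 2.3455.
Total variance with 4 standardized items is 4, so the solution explains 2.3455/4 = 0.5864 = 58.64%.

58.6%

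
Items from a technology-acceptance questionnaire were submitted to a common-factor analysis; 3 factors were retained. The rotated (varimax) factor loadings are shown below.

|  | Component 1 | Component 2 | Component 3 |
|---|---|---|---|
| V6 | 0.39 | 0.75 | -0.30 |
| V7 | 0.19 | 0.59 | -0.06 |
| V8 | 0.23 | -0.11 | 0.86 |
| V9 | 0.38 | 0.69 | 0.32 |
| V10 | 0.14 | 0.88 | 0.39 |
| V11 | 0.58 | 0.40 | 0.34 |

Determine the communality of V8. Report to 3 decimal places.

h² = 0.23² + (-0.11)² + 0.86² = 0.0529 + 0.0121 + 0.7396 = 0.8046

0.805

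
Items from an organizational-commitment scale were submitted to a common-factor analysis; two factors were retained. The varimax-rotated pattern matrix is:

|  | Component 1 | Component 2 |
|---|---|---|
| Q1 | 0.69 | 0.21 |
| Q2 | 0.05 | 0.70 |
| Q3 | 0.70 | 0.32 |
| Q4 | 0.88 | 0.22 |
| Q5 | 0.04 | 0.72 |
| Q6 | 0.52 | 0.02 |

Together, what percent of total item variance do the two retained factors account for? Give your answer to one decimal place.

53.6%

Communalities: 0.5202, 0.4925, 0.5924, 0.8228, 0.5200, 0.2708; Σh² = 3.2187.
Total variance with 6 standardized items is 6, so the solution explains 3.2187/6 = 0.5364 = 53.64%.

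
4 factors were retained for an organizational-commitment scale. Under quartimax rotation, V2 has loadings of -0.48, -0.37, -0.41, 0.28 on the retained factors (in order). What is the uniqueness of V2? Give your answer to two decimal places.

h² = (-0.48)² + (-0.37)² + (-0.41)² + 0.28² = 0.2304 + 0.1369 + 0.1681 + 0.0784 = 0.6138
Uniqueness u² = 1 − h² = 1 − 0.6138 = 0.3862

0.39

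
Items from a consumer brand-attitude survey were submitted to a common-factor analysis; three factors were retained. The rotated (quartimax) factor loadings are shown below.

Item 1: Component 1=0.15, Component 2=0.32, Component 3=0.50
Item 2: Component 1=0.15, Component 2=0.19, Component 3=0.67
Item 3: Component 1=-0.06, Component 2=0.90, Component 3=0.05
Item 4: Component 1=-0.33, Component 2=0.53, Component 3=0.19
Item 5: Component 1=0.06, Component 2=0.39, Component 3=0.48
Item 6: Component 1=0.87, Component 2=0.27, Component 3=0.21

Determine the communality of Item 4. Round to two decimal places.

h² = (-0.33)² + 0.53² + 0.19² = 0.1089 + 0.2809 + 0.0361 = 0.4259

0.43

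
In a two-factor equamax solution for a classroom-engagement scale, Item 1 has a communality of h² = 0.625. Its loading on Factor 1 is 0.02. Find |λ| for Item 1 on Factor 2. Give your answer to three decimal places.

Under orthogonal rotation h² = Σλ², so λ_Factor 2² = h² − (0.0004) = 0.625 − 0.0004 = 0.6246.
|λ| = √0.6246 = 0.7903.

0.790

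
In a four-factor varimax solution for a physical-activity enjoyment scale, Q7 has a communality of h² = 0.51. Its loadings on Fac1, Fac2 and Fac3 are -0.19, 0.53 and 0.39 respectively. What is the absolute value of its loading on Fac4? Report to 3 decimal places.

Under orthogonal rotation h² = Σλ², so λ_Fac4² = h² − (0.4691) = 0.51 − 0.4691 = 0.0409.
|λ| = √0.0409 = 0.2022.

0.202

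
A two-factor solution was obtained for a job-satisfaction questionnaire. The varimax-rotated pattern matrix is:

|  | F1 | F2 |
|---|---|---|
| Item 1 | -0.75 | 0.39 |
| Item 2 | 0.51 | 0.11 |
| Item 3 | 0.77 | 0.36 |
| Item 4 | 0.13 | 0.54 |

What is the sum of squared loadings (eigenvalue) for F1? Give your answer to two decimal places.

SS loadings for F1 = (-0.75)² + 0.51² + 0.77² + 0.13² = 0.5625 + 0.2601 + 0.5929 + 0.0169 = 1.4324

1.43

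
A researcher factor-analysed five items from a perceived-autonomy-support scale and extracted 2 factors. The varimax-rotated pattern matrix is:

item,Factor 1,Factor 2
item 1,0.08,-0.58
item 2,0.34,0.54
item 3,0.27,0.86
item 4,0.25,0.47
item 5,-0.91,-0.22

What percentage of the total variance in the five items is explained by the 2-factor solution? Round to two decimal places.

SS loadings by factor: 1.0855, 1.6369; total = 2.7224.
Total variance with 5 standardized items is 5, so the solution explains 2.7224/5 = 0.5445 = 54.45%.

54.45%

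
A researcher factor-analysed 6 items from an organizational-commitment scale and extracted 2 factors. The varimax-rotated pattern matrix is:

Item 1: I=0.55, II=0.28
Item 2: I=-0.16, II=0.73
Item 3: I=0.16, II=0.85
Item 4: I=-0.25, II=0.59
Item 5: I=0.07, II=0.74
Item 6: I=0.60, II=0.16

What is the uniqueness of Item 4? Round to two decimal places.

0.59

h² = (-0.25)² + 0.59² = 0.0625 + 0.3481 = 0.4106
Uniqueness u² = 1 − h² = 1 − 0.4106 = 0.5894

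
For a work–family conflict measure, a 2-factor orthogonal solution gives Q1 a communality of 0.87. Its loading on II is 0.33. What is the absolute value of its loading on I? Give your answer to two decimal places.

0.87

Under orthogonal rotation h² = Σλ², so λ_I² = h² − (0.1089) = 0.87 − 0.1089 = 0.7611.
|λ| = √0.7611 = 0.8724.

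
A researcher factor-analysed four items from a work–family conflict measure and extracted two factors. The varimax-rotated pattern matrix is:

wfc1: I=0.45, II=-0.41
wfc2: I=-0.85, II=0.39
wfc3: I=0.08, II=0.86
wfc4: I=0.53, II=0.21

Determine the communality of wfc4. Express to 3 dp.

0.325

h² = 0.53² + 0.21² = 0.2809 + 0.0441 = 0.3250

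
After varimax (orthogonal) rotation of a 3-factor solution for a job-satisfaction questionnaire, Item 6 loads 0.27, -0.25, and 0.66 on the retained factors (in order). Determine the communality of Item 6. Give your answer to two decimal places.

h² = 0.27² + (-0.25)² + 0.66² = 0.0729 + 0.0625 + 0.4356 = 0.5710

0.57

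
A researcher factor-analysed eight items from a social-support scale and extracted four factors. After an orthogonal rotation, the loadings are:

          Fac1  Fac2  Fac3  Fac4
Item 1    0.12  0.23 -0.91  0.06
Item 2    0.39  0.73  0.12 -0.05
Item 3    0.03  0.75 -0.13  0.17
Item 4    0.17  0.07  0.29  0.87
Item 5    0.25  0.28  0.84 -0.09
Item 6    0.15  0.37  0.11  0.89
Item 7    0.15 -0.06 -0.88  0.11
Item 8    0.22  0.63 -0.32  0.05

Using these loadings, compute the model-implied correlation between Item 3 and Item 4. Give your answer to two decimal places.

r̂ = Σ λ_i·λ_j across factors = (0.03)(0.17) + (0.75)(0.07) + (-0.13)(0.29) + (0.17)(0.87)
  = +0.0051 +0.0525 -0.0377 +0.1479 = 0.1678

0.17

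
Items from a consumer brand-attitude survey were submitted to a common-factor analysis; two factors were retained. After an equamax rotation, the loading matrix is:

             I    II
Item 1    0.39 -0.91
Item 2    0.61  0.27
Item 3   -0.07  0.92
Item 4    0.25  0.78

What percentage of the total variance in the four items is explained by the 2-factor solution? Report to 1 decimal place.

Communalities: 0.9802, 0.4450, 0.8513, 0.6709; Σh² = 2.9474.
Total variance with 4 standardized items is 4, so the solution explains 2.9474/4 = 0.7369 = 73.69%.

73.7%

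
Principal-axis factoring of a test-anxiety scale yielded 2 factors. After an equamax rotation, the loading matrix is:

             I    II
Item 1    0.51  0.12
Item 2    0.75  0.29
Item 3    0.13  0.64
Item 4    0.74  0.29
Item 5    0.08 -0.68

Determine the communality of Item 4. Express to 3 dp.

h² = 0.74² + 0.29² = 0.5476 + 0.0841 = 0.6317

0.632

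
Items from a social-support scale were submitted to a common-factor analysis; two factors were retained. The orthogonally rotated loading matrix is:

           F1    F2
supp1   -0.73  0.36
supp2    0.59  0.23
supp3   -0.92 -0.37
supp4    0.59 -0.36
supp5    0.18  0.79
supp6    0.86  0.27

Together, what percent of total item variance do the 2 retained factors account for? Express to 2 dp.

SS loadings by factor: 2.8475, 1.1460; total = 3.9935.
Total variance with 6 standardized items is 6, so the solution explains 3.9935/6 = 0.6656 = 66.56%.

66.56%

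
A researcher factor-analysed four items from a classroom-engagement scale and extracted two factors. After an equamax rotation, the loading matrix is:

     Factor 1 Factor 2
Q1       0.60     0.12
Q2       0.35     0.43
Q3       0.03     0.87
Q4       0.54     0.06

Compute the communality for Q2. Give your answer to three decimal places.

0.307

h² = 0.35² + 0.43² = 0.1225 + 0.1849 = 0.3074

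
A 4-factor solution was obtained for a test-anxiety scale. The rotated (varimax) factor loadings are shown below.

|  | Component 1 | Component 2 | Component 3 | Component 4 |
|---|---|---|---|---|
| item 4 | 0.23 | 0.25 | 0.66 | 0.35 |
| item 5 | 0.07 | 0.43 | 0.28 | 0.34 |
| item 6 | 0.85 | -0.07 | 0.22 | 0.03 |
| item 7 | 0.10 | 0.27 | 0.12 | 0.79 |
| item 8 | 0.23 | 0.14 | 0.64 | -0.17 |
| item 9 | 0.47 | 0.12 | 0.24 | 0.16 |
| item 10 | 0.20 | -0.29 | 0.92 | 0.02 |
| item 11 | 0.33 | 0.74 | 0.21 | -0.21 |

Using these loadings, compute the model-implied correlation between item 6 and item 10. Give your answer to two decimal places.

r̂ = Σ λ_i·λ_j across factors = (0.85)(0.20) + (-0.07)(-0.29) + (0.22)(0.92) + (0.03)(0.02)
  = +0.1700 +0.0203 +0.2024 +0.0006 = 0.3933

0.39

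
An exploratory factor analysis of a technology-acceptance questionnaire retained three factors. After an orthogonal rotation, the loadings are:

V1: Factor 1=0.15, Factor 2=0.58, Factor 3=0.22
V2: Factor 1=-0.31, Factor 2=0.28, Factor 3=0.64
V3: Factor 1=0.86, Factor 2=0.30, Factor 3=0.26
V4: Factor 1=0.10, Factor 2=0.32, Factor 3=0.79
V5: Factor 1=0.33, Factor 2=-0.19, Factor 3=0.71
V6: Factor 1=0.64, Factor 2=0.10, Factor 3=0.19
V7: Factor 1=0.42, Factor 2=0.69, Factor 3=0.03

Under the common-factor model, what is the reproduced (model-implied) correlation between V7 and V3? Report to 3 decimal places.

0.576

r̂ = Σ λ_i·λ_j across factors = (0.42)(0.86) + (0.69)(0.30) + (0.03)(0.26)
  = +0.3612 +0.2070 +0.0078 = 0.5760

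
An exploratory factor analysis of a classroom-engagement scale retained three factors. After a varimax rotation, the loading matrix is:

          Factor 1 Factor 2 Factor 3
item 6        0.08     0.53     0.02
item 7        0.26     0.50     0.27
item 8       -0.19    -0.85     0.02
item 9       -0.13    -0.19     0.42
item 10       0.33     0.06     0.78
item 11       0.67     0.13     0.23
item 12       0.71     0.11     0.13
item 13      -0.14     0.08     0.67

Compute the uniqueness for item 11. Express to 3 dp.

h² = 0.67² + 0.13² + 0.23² = 0.4489 + 0.0169 + 0.0529 = 0.5187
Uniqueness u² = 1 − h² = 1 − 0.5187 = 0.4813

0.481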